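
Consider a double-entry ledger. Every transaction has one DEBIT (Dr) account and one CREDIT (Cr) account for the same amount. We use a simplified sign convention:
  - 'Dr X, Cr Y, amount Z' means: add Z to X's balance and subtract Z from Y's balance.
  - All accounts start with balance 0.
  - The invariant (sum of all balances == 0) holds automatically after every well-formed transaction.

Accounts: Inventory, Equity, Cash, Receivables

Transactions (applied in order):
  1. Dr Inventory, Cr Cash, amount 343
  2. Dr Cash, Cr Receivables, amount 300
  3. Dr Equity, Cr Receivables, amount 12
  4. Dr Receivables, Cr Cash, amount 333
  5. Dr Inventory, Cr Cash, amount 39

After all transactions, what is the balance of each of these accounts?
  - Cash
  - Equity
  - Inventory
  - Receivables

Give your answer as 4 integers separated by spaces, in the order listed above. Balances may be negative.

Answer: -415 12 382 21

Derivation:
After txn 1 (Dr Inventory, Cr Cash, amount 343): Cash=-343 Inventory=343
After txn 2 (Dr Cash, Cr Receivables, amount 300): Cash=-43 Inventory=343 Receivables=-300
After txn 3 (Dr Equity, Cr Receivables, amount 12): Cash=-43 Equity=12 Inventory=343 Receivables=-312
After txn 4 (Dr Receivables, Cr Cash, amount 333): Cash=-376 Equity=12 Inventory=343 Receivables=21
After txn 5 (Dr Inventory, Cr Cash, amount 39): Cash=-415 Equity=12 Inventory=382 Receivables=21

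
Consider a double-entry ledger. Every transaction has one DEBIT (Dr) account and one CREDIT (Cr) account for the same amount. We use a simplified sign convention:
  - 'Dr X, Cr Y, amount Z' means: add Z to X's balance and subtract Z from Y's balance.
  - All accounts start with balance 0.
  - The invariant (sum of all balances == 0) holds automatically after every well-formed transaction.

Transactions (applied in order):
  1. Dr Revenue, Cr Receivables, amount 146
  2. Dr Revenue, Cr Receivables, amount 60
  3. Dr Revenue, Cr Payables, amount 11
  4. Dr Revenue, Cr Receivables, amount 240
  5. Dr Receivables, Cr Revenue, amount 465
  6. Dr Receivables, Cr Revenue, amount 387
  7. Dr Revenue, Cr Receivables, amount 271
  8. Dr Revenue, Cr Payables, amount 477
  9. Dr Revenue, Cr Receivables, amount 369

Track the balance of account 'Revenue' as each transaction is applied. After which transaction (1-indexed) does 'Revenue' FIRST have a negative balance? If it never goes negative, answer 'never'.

After txn 1: Revenue=146
After txn 2: Revenue=206
After txn 3: Revenue=217
After txn 4: Revenue=457
After txn 5: Revenue=-8

Answer: 5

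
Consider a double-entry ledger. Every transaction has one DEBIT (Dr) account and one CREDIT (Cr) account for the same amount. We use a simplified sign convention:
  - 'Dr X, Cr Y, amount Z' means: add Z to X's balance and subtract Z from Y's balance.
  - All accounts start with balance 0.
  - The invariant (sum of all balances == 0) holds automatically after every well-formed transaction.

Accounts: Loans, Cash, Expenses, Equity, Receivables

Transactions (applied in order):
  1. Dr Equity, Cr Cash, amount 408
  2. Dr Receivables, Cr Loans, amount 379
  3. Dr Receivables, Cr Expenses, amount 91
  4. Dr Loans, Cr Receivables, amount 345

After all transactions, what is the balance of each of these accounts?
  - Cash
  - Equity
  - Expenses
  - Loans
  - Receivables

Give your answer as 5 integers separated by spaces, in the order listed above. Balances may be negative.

After txn 1 (Dr Equity, Cr Cash, amount 408): Cash=-408 Equity=408
After txn 2 (Dr Receivables, Cr Loans, amount 379): Cash=-408 Equity=408 Loans=-379 Receivables=379
After txn 3 (Dr Receivables, Cr Expenses, amount 91): Cash=-408 Equity=408 Expenses=-91 Loans=-379 Receivables=470
After txn 4 (Dr Loans, Cr Receivables, amount 345): Cash=-408 Equity=408 Expenses=-91 Loans=-34 Receivables=125

Answer: -408 408 -91 -34 125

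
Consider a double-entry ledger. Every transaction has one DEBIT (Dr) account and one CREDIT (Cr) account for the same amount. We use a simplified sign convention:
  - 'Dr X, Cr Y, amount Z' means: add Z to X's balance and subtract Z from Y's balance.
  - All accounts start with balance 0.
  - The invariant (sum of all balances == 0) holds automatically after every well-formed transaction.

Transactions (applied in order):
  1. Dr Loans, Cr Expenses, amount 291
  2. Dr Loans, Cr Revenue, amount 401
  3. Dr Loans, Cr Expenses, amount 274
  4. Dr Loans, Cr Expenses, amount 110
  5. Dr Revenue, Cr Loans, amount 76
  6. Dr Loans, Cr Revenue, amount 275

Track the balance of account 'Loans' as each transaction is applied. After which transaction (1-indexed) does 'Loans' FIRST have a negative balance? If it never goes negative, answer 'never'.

Answer: never

Derivation:
After txn 1: Loans=291
After txn 2: Loans=692
After txn 3: Loans=966
After txn 4: Loans=1076
After txn 5: Loans=1000
After txn 6: Loans=1275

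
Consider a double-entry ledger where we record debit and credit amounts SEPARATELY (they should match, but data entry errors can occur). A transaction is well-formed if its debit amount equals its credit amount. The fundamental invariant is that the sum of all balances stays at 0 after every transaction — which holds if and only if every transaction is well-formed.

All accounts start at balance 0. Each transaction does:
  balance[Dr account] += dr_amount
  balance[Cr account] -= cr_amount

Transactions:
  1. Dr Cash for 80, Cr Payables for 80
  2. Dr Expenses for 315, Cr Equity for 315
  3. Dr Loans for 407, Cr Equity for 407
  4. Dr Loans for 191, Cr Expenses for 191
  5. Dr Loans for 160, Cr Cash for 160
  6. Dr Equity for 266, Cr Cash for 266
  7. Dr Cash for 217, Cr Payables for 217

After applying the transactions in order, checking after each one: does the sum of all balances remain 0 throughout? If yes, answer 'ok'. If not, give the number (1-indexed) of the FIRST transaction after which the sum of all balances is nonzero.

Answer: ok

Derivation:
After txn 1: dr=80 cr=80 sum_balances=0
After txn 2: dr=315 cr=315 sum_balances=0
After txn 3: dr=407 cr=407 sum_balances=0
After txn 4: dr=191 cr=191 sum_balances=0
After txn 5: dr=160 cr=160 sum_balances=0
After txn 6: dr=266 cr=266 sum_balances=0
After txn 7: dr=217 cr=217 sum_balances=0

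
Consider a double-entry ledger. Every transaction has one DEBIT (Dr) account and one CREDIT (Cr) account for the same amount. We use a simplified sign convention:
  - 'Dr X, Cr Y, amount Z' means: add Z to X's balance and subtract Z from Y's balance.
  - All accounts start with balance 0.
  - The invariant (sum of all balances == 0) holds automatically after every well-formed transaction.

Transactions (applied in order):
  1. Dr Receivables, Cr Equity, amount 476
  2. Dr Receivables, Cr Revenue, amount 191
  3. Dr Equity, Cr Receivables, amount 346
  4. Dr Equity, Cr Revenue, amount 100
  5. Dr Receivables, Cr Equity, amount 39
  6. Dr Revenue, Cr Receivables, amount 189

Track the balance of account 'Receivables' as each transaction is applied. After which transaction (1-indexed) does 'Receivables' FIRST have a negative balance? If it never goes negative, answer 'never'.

Answer: never

Derivation:
After txn 1: Receivables=476
After txn 2: Receivables=667
After txn 3: Receivables=321
After txn 4: Receivables=321
After txn 5: Receivables=360
After txn 6: Receivables=171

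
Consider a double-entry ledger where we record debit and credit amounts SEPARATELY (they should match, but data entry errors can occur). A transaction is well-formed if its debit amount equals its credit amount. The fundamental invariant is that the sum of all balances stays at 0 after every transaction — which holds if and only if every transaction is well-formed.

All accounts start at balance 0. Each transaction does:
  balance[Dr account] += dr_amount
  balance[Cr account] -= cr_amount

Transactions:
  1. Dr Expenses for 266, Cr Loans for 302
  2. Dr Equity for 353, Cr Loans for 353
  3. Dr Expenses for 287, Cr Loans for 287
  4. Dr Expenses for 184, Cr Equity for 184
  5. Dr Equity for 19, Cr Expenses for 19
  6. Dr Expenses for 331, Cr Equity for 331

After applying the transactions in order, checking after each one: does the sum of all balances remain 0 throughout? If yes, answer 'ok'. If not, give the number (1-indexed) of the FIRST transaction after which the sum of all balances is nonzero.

Answer: 1

Derivation:
After txn 1: dr=266 cr=302 sum_balances=-36
After txn 2: dr=353 cr=353 sum_balances=-36
After txn 3: dr=287 cr=287 sum_balances=-36
After txn 4: dr=184 cr=184 sum_balances=-36
After txn 5: dr=19 cr=19 sum_balances=-36
After txn 6: dr=331 cr=331 sum_balances=-36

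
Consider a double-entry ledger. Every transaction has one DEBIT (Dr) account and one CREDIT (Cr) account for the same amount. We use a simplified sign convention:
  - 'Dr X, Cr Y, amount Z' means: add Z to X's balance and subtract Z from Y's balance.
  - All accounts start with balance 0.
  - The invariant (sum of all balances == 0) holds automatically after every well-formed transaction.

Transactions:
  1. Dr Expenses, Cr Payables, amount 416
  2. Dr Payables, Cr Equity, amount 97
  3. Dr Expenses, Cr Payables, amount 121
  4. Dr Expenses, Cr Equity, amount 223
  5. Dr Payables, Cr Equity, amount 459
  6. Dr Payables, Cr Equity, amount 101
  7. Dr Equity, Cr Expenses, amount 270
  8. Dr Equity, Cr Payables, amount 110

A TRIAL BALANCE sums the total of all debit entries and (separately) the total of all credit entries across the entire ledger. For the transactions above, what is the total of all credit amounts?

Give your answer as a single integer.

Txn 1: credit+=416
Txn 2: credit+=97
Txn 3: credit+=121
Txn 4: credit+=223
Txn 5: credit+=459
Txn 6: credit+=101
Txn 7: credit+=270
Txn 8: credit+=110
Total credits = 1797

Answer: 1797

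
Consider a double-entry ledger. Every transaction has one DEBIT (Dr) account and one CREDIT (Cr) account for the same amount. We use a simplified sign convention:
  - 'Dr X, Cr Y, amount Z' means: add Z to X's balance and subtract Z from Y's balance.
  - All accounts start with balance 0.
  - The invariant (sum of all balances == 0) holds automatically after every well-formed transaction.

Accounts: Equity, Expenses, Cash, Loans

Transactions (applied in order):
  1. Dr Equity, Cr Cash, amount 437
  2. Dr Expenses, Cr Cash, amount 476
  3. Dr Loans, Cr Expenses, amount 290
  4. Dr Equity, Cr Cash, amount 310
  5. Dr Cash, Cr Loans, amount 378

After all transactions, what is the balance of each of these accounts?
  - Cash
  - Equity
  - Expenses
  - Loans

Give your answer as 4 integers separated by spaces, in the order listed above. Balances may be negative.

After txn 1 (Dr Equity, Cr Cash, amount 437): Cash=-437 Equity=437
After txn 2 (Dr Expenses, Cr Cash, amount 476): Cash=-913 Equity=437 Expenses=476
After txn 3 (Dr Loans, Cr Expenses, amount 290): Cash=-913 Equity=437 Expenses=186 Loans=290
After txn 4 (Dr Equity, Cr Cash, amount 310): Cash=-1223 Equity=747 Expenses=186 Loans=290
After txn 5 (Dr Cash, Cr Loans, amount 378): Cash=-845 Equity=747 Expenses=186 Loans=-88

Answer: -845 747 186 -88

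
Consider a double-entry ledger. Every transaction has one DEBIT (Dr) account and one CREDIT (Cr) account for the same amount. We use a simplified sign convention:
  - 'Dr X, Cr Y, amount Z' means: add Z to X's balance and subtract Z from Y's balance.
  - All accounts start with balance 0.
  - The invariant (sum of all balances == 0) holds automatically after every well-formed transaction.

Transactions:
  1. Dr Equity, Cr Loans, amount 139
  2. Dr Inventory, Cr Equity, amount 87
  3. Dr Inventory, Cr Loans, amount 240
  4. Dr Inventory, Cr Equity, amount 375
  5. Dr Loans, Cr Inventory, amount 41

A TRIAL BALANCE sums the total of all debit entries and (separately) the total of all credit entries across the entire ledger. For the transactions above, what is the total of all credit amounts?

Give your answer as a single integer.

Answer: 882

Derivation:
Txn 1: credit+=139
Txn 2: credit+=87
Txn 3: credit+=240
Txn 4: credit+=375
Txn 5: credit+=41
Total credits = 882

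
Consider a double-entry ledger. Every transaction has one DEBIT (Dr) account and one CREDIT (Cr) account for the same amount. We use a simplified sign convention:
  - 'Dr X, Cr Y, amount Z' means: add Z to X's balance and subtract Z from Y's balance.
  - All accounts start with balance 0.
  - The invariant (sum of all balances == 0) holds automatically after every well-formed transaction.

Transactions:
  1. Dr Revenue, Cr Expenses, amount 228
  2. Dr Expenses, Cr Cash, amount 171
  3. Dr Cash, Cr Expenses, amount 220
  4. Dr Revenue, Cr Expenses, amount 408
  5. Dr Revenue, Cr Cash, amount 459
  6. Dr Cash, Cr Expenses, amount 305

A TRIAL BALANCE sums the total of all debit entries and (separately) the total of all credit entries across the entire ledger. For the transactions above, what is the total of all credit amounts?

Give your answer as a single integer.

Txn 1: credit+=228
Txn 2: credit+=171
Txn 3: credit+=220
Txn 4: credit+=408
Txn 5: credit+=459
Txn 6: credit+=305
Total credits = 1791

Answer: 1791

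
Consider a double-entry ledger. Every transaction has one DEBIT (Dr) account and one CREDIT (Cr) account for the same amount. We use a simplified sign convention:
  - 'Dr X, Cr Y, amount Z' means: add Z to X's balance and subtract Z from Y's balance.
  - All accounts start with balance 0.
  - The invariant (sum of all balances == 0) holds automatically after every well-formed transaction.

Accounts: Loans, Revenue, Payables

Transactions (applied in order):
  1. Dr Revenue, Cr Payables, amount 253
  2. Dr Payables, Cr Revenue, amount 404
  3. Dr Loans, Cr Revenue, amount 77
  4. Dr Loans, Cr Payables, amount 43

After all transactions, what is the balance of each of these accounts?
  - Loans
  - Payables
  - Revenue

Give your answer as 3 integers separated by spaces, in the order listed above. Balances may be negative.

After txn 1 (Dr Revenue, Cr Payables, amount 253): Payables=-253 Revenue=253
After txn 2 (Dr Payables, Cr Revenue, amount 404): Payables=151 Revenue=-151
After txn 3 (Dr Loans, Cr Revenue, amount 77): Loans=77 Payables=151 Revenue=-228
After txn 4 (Dr Loans, Cr Payables, amount 43): Loans=120 Payables=108 Revenue=-228

Answer: 120 108 -228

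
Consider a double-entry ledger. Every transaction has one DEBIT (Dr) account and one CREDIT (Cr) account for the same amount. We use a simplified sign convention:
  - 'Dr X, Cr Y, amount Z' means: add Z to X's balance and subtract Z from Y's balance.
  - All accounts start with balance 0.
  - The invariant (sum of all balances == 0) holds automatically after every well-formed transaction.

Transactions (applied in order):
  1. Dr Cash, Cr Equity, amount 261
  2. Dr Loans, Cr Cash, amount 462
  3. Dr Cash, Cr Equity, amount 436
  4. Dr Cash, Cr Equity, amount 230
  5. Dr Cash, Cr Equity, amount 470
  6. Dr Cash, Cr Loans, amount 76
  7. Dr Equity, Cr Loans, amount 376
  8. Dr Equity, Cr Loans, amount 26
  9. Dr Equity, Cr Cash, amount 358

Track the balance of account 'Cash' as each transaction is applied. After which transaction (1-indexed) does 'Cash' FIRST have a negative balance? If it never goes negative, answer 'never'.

Answer: 2

Derivation:
After txn 1: Cash=261
After txn 2: Cash=-201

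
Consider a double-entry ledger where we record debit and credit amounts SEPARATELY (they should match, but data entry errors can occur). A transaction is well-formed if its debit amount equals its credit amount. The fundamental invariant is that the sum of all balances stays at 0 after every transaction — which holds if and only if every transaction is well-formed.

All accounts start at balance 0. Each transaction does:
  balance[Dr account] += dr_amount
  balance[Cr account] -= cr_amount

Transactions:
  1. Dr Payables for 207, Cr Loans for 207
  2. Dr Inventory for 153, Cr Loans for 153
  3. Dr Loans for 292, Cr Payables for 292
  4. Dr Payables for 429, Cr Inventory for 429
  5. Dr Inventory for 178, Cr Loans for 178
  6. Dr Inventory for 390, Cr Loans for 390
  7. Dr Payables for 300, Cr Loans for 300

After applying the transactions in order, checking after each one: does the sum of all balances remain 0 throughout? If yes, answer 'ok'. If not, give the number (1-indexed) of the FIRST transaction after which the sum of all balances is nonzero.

Answer: ok

Derivation:
After txn 1: dr=207 cr=207 sum_balances=0
After txn 2: dr=153 cr=153 sum_balances=0
After txn 3: dr=292 cr=292 sum_balances=0
After txn 4: dr=429 cr=429 sum_balances=0
After txn 5: dr=178 cr=178 sum_balances=0
After txn 6: dr=390 cr=390 sum_balances=0
After txn 7: dr=300 cr=300 sum_balances=0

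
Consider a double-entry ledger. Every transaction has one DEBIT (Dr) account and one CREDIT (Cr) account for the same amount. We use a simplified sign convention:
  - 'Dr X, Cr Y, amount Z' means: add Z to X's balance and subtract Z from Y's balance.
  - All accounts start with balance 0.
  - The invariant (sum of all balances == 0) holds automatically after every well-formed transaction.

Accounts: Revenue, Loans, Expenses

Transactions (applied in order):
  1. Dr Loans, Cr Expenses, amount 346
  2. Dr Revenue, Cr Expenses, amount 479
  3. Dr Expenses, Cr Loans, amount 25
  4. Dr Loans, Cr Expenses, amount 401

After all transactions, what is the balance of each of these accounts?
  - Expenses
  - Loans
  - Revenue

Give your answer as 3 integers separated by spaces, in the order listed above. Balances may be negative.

After txn 1 (Dr Loans, Cr Expenses, amount 346): Expenses=-346 Loans=346
After txn 2 (Dr Revenue, Cr Expenses, amount 479): Expenses=-825 Loans=346 Revenue=479
After txn 3 (Dr Expenses, Cr Loans, amount 25): Expenses=-800 Loans=321 Revenue=479
After txn 4 (Dr Loans, Cr Expenses, amount 401): Expenses=-1201 Loans=722 Revenue=479

Answer: -1201 722 479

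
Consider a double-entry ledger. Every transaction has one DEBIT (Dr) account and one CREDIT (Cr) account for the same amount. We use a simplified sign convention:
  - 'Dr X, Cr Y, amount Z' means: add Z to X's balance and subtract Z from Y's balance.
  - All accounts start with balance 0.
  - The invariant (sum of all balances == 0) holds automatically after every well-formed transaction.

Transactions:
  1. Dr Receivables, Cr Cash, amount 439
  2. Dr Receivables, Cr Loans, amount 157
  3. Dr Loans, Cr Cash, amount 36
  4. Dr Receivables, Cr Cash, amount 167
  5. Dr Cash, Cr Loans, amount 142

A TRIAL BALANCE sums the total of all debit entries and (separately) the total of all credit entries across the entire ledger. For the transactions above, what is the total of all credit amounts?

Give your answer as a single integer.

Answer: 941

Derivation:
Txn 1: credit+=439
Txn 2: credit+=157
Txn 3: credit+=36
Txn 4: credit+=167
Txn 5: credit+=142
Total credits = 941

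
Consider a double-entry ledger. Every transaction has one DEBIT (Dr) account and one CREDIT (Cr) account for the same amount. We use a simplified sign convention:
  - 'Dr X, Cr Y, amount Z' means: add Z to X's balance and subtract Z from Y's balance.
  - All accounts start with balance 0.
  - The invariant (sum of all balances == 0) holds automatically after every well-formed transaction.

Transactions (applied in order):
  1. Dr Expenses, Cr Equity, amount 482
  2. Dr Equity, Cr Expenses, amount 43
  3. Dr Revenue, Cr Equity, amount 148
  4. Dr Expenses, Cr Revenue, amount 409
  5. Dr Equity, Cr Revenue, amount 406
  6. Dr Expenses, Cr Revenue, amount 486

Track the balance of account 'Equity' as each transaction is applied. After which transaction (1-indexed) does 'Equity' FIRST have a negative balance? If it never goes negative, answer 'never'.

After txn 1: Equity=-482

Answer: 1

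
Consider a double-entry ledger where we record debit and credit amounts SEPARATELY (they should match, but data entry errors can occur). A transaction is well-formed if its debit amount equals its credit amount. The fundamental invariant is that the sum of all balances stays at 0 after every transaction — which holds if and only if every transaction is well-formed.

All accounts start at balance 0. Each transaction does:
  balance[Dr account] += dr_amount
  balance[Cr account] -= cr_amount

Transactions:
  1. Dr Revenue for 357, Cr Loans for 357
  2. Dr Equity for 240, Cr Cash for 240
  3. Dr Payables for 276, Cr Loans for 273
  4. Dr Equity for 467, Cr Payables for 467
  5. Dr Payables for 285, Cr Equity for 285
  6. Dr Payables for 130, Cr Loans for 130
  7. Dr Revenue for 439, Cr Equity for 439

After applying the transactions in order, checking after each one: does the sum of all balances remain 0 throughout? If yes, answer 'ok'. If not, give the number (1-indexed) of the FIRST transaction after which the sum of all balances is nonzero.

Answer: 3

Derivation:
After txn 1: dr=357 cr=357 sum_balances=0
After txn 2: dr=240 cr=240 sum_balances=0
After txn 3: dr=276 cr=273 sum_balances=3
After txn 4: dr=467 cr=467 sum_balances=3
After txn 5: dr=285 cr=285 sum_balances=3
After txn 6: dr=130 cr=130 sum_balances=3
After txn 7: dr=439 cr=439 sum_balances=3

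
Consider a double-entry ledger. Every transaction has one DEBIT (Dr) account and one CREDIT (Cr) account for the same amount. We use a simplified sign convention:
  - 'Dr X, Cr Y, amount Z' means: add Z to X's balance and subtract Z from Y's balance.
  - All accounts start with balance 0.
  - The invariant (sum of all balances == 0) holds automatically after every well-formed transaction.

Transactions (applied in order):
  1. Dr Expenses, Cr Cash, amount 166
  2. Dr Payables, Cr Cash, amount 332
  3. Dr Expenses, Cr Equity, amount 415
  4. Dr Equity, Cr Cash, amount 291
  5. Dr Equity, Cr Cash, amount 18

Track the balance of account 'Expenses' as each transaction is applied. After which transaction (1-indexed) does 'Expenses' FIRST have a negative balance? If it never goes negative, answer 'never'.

After txn 1: Expenses=166
After txn 2: Expenses=166
After txn 3: Expenses=581
After txn 4: Expenses=581
After txn 5: Expenses=581

Answer: never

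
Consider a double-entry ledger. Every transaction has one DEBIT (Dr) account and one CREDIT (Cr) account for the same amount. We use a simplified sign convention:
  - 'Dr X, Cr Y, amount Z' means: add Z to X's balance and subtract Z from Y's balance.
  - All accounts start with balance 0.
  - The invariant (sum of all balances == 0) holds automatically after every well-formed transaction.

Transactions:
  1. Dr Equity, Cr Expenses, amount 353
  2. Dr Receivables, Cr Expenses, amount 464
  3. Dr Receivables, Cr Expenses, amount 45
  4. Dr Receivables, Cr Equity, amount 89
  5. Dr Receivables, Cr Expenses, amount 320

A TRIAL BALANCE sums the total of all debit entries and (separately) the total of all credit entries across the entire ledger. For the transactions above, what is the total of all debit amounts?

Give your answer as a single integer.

Txn 1: debit+=353
Txn 2: debit+=464
Txn 3: debit+=45
Txn 4: debit+=89
Txn 5: debit+=320
Total debits = 1271

Answer: 1271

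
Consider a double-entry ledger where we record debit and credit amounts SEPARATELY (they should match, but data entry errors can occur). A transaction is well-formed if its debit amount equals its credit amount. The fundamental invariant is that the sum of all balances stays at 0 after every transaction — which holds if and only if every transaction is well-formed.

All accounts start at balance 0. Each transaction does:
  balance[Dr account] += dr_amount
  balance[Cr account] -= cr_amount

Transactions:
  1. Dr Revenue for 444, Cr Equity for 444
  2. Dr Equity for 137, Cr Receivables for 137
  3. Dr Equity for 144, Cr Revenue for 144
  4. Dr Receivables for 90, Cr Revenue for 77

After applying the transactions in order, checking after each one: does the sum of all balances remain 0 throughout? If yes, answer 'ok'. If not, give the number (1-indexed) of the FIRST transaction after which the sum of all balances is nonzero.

Answer: 4

Derivation:
After txn 1: dr=444 cr=444 sum_balances=0
After txn 2: dr=137 cr=137 sum_balances=0
After txn 3: dr=144 cr=144 sum_balances=0
After txn 4: dr=90 cr=77 sum_balances=13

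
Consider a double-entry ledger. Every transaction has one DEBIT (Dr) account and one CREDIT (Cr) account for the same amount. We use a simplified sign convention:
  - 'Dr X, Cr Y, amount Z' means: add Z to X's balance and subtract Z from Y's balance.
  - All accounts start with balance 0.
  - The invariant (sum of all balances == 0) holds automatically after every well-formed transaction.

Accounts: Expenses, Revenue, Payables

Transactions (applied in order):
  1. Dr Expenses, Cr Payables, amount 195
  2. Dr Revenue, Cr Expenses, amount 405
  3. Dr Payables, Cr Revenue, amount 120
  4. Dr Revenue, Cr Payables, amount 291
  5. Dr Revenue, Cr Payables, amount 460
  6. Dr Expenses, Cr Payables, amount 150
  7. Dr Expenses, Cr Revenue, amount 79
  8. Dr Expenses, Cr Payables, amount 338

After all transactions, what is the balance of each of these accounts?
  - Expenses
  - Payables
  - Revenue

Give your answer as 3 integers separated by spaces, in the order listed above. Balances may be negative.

After txn 1 (Dr Expenses, Cr Payables, amount 195): Expenses=195 Payables=-195
After txn 2 (Dr Revenue, Cr Expenses, amount 405): Expenses=-210 Payables=-195 Revenue=405
After txn 3 (Dr Payables, Cr Revenue, amount 120): Expenses=-210 Payables=-75 Revenue=285
After txn 4 (Dr Revenue, Cr Payables, amount 291): Expenses=-210 Payables=-366 Revenue=576
After txn 5 (Dr Revenue, Cr Payables, amount 460): Expenses=-210 Payables=-826 Revenue=1036
After txn 6 (Dr Expenses, Cr Payables, amount 150): Expenses=-60 Payables=-976 Revenue=1036
After txn 7 (Dr Expenses, Cr Revenue, amount 79): Expenses=19 Payables=-976 Revenue=957
After txn 8 (Dr Expenses, Cr Payables, amount 338): Expenses=357 Payables=-1314 Revenue=957

Answer: 357 -1314 957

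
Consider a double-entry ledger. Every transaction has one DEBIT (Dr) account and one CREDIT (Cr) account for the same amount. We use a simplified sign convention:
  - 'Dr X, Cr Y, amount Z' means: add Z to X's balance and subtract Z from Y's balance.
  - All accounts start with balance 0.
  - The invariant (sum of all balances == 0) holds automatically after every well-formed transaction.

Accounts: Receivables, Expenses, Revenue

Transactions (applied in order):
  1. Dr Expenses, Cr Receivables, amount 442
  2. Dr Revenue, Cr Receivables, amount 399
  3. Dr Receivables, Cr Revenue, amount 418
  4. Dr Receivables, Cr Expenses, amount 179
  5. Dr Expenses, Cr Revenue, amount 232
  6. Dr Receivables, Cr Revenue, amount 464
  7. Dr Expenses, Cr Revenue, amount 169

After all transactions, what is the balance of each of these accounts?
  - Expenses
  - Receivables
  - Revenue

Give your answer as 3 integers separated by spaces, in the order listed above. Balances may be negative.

Answer: 664 220 -884

Derivation:
After txn 1 (Dr Expenses, Cr Receivables, amount 442): Expenses=442 Receivables=-442
After txn 2 (Dr Revenue, Cr Receivables, amount 399): Expenses=442 Receivables=-841 Revenue=399
After txn 3 (Dr Receivables, Cr Revenue, amount 418): Expenses=442 Receivables=-423 Revenue=-19
After txn 4 (Dr Receivables, Cr Expenses, amount 179): Expenses=263 Receivables=-244 Revenue=-19
After txn 5 (Dr Expenses, Cr Revenue, amount 232): Expenses=495 Receivables=-244 Revenue=-251
After txn 6 (Dr Receivables, Cr Revenue, amount 464): Expenses=495 Receivables=220 Revenue=-715
After txn 7 (Dr Expenses, Cr Revenue, amount 169): Expenses=664 Receivables=220 Revenue=-884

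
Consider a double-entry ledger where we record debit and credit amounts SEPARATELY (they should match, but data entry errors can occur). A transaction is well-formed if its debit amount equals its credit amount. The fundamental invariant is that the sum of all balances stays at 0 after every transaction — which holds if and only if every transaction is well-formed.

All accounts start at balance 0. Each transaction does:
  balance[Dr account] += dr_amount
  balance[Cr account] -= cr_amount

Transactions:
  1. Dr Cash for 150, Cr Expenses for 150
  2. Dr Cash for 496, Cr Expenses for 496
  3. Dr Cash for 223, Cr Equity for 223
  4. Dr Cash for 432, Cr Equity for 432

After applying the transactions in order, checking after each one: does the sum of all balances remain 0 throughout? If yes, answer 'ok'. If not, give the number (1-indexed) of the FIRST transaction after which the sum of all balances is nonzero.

Answer: ok

Derivation:
After txn 1: dr=150 cr=150 sum_balances=0
After txn 2: dr=496 cr=496 sum_balances=0
After txn 3: dr=223 cr=223 sum_balances=0
After txn 4: dr=432 cr=432 sum_balances=0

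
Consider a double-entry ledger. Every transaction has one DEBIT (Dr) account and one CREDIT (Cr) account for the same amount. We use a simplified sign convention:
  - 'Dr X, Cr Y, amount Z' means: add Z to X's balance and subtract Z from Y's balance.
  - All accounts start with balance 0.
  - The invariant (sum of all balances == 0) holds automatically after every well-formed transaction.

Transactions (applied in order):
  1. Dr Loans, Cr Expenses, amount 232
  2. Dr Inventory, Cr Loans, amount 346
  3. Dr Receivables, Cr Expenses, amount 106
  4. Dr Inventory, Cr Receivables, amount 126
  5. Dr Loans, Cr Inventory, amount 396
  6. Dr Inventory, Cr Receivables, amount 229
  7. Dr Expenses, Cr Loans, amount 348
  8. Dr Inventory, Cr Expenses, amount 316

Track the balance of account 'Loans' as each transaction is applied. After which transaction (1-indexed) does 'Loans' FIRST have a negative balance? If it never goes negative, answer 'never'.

After txn 1: Loans=232
After txn 2: Loans=-114

Answer: 2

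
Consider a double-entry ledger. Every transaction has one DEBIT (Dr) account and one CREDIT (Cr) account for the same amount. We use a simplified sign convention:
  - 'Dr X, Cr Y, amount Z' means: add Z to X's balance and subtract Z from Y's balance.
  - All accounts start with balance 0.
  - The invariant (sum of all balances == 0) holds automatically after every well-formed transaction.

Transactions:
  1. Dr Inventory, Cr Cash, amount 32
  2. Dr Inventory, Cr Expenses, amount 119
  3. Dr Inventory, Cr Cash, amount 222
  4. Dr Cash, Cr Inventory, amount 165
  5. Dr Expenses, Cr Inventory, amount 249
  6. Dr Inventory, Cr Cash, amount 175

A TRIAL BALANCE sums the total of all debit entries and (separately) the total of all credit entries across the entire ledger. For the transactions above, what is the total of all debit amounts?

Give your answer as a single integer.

Txn 1: debit+=32
Txn 2: debit+=119
Txn 3: debit+=222
Txn 4: debit+=165
Txn 5: debit+=249
Txn 6: debit+=175
Total debits = 962

Answer: 962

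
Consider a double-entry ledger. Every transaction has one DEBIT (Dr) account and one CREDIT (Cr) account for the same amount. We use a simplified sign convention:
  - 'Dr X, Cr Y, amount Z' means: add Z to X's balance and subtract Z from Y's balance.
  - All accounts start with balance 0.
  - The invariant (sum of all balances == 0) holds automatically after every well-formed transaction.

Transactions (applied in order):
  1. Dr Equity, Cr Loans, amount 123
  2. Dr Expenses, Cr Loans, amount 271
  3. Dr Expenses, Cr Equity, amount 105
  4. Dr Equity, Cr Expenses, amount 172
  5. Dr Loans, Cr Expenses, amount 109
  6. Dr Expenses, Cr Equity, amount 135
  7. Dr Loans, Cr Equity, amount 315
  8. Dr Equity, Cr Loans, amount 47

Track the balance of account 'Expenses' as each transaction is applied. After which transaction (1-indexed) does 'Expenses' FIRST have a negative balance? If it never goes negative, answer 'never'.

Answer: never

Derivation:
After txn 1: Expenses=0
After txn 2: Expenses=271
After txn 3: Expenses=376
After txn 4: Expenses=204
After txn 5: Expenses=95
After txn 6: Expenses=230
After txn 7: Expenses=230
After txn 8: Expenses=230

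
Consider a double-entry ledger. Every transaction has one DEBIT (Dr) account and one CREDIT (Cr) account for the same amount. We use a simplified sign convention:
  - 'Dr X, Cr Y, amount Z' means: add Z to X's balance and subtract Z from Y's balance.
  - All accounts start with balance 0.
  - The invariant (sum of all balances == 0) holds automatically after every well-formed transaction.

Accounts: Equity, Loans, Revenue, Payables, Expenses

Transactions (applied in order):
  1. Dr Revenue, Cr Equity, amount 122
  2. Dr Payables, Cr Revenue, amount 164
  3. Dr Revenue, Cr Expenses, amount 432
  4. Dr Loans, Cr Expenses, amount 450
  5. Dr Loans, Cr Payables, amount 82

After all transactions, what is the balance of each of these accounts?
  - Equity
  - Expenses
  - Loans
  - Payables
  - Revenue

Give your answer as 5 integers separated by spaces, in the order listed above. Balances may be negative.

Answer: -122 -882 532 82 390

Derivation:
After txn 1 (Dr Revenue, Cr Equity, amount 122): Equity=-122 Revenue=122
After txn 2 (Dr Payables, Cr Revenue, amount 164): Equity=-122 Payables=164 Revenue=-42
After txn 3 (Dr Revenue, Cr Expenses, amount 432): Equity=-122 Expenses=-432 Payables=164 Revenue=390
After txn 4 (Dr Loans, Cr Expenses, amount 450): Equity=-122 Expenses=-882 Loans=450 Payables=164 Revenue=390
After txn 5 (Dr Loans, Cr Payables, amount 82): Equity=-122 Expenses=-882 Loans=532 Payables=82 Revenue=390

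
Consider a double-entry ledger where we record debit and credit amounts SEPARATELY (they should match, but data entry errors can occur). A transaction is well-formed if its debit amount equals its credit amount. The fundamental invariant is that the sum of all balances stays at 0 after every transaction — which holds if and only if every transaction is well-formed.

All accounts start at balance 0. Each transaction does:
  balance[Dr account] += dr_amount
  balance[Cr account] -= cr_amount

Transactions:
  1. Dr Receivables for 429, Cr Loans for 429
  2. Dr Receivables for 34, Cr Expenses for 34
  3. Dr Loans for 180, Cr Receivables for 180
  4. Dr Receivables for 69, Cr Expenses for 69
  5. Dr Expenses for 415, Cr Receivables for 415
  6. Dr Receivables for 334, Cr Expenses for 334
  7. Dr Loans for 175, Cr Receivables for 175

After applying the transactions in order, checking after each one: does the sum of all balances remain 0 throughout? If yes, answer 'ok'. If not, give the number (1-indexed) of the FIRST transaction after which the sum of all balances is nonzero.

After txn 1: dr=429 cr=429 sum_balances=0
After txn 2: dr=34 cr=34 sum_balances=0
After txn 3: dr=180 cr=180 sum_balances=0
After txn 4: dr=69 cr=69 sum_balances=0
After txn 5: dr=415 cr=415 sum_balances=0
After txn 6: dr=334 cr=334 sum_balances=0
After txn 7: dr=175 cr=175 sum_balances=0

Answer: ok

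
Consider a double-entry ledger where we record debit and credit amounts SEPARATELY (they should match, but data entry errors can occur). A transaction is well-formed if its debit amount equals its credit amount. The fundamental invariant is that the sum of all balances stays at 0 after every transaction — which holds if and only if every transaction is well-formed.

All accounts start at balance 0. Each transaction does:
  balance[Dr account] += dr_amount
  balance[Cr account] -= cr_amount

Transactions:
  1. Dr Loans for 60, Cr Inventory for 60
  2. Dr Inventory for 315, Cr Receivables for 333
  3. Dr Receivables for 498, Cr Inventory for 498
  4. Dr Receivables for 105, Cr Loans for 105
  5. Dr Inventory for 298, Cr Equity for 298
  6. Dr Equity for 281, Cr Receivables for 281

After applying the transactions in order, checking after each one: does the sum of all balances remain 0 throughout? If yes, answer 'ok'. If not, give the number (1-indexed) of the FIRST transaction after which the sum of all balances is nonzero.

After txn 1: dr=60 cr=60 sum_balances=0
After txn 2: dr=315 cr=333 sum_balances=-18
After txn 3: dr=498 cr=498 sum_balances=-18
After txn 4: dr=105 cr=105 sum_balances=-18
After txn 5: dr=298 cr=298 sum_balances=-18
After txn 6: dr=281 cr=281 sum_balances=-18

Answer: 2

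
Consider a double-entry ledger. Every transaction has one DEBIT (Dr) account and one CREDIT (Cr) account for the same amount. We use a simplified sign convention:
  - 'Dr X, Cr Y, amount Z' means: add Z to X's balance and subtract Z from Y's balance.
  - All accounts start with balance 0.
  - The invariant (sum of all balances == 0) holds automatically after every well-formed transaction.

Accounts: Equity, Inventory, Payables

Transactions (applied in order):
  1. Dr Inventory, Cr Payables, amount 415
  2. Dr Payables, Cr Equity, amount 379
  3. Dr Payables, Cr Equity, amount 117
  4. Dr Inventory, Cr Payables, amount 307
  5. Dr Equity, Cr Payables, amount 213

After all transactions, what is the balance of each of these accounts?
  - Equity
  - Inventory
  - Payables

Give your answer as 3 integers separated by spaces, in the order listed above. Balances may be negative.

Answer: -283 722 -439

Derivation:
After txn 1 (Dr Inventory, Cr Payables, amount 415): Inventory=415 Payables=-415
After txn 2 (Dr Payables, Cr Equity, amount 379): Equity=-379 Inventory=415 Payables=-36
After txn 3 (Dr Payables, Cr Equity, amount 117): Equity=-496 Inventory=415 Payables=81
After txn 4 (Dr Inventory, Cr Payables, amount 307): Equity=-496 Inventory=722 Payables=-226
After txn 5 (Dr Equity, Cr Payables, amount 213): Equity=-283 Inventory=722 Payables=-439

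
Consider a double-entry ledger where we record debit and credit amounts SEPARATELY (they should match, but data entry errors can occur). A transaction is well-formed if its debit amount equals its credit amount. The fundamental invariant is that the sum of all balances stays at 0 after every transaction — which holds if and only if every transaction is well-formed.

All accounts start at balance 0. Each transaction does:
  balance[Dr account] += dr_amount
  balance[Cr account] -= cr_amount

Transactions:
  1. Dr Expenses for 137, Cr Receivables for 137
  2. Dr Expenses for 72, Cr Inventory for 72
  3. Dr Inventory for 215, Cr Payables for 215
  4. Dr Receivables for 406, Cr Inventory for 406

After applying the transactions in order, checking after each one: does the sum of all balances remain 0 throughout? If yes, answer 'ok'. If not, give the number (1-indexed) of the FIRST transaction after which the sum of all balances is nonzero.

After txn 1: dr=137 cr=137 sum_balances=0
After txn 2: dr=72 cr=72 sum_balances=0
After txn 3: dr=215 cr=215 sum_balances=0
After txn 4: dr=406 cr=406 sum_balances=0

Answer: ok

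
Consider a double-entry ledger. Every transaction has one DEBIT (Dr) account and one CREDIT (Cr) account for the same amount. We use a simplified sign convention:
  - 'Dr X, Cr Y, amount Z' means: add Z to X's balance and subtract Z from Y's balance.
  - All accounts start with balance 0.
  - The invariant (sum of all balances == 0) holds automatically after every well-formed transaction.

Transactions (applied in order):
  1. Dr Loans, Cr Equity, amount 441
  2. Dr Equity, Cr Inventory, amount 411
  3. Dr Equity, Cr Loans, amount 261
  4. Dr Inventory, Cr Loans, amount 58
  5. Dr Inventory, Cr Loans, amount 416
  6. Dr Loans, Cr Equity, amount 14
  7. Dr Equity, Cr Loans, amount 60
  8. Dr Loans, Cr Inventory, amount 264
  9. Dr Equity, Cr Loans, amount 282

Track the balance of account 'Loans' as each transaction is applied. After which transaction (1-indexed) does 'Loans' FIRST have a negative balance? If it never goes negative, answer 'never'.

After txn 1: Loans=441
After txn 2: Loans=441
After txn 3: Loans=180
After txn 4: Loans=122
After txn 5: Loans=-294

Answer: 5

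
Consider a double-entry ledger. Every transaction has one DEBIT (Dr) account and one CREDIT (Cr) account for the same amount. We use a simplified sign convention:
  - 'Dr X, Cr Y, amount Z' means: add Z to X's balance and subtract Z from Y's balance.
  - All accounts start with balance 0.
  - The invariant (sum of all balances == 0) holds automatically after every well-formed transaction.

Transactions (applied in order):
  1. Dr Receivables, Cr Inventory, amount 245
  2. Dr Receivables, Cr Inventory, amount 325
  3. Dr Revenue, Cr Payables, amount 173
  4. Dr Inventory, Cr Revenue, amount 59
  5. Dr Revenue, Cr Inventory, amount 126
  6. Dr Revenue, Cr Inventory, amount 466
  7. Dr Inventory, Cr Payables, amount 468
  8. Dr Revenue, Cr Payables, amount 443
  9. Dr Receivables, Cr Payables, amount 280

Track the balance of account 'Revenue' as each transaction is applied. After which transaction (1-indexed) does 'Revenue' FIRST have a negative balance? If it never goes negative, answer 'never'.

After txn 1: Revenue=0
After txn 2: Revenue=0
After txn 3: Revenue=173
After txn 4: Revenue=114
After txn 5: Revenue=240
After txn 6: Revenue=706
After txn 7: Revenue=706
After txn 8: Revenue=1149
After txn 9: Revenue=1149

Answer: never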